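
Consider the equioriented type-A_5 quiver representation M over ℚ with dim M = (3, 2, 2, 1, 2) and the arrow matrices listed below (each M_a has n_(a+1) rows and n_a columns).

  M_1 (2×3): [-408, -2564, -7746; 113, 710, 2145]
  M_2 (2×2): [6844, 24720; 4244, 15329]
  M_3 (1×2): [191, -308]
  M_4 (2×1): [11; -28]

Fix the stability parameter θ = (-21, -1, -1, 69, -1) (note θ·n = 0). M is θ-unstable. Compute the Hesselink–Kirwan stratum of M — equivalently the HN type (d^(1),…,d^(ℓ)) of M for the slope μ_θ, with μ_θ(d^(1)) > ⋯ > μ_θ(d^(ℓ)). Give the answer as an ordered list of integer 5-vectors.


Via rank(M_{q-1}∘⋯∘M_p): M ≅ I[1,1], I[1,3], I[1,5], I[5,5].
μ_θ-semistable layers: μ^(1)=34; μ^(2)=-1; μ^(3)=-21

((0, 0, 0, 1, 1); (0, 2, 2, 0, 1); (3, 0, 0, 0, 0))


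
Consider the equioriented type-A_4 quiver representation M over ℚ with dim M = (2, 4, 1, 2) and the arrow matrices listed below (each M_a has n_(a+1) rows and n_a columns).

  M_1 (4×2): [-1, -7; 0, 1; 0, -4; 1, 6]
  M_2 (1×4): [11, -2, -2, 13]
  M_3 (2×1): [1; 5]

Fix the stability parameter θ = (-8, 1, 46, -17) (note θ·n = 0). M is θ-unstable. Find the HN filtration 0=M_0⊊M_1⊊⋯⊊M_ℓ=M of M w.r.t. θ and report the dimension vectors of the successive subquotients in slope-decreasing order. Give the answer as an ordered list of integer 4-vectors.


Interval decomposition of M: I[1,2], I[1,4], I[2,2]^2, I[4,4].
HN type (ℓ=4): μ^(1)=29/2; μ^(2)=1; μ^(3)=-8; μ^(4)=-17

((0, 0, 1, 1); (0, 4, 0, 0); (2, 0, 0, 0); (0, 0, 0, 1))


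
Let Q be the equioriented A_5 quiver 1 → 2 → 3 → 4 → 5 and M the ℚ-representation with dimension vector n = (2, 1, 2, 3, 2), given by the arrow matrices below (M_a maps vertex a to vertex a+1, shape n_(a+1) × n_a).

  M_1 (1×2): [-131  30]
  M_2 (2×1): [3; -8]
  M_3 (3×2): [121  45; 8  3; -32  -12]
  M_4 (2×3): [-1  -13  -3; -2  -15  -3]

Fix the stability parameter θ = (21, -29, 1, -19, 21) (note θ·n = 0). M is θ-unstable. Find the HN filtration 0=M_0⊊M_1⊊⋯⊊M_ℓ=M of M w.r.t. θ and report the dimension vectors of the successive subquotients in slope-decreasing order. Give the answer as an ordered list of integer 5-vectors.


Barcode: M ≅ I[1,1], I[1,5], I[3,5], I[4,4]. HN layers by μ_θ (4 steps, strictly decreasing):
  μ^(1)=21; μ^(2)=-13/2; μ^(3)=-9; μ^(4)=-19

((1, 0, 0, 0, 2); (1, 1, 1, 1, 0); (0, 0, 1, 1, 0); (0, 0, 0, 1, 0))


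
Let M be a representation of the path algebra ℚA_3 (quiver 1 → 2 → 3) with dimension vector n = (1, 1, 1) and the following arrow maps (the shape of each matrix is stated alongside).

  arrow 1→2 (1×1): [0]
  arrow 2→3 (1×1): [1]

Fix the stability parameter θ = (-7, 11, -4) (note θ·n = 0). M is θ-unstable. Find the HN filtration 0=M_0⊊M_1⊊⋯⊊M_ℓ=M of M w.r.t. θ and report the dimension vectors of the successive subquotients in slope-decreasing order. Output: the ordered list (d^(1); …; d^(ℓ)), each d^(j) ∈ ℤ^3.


Interval decomposition of M: I[1,1], I[2,3].
HN type (ℓ=2): μ^(1)=7/2; μ^(2)=-7

((0, 1, 1); (1, 0, 0))


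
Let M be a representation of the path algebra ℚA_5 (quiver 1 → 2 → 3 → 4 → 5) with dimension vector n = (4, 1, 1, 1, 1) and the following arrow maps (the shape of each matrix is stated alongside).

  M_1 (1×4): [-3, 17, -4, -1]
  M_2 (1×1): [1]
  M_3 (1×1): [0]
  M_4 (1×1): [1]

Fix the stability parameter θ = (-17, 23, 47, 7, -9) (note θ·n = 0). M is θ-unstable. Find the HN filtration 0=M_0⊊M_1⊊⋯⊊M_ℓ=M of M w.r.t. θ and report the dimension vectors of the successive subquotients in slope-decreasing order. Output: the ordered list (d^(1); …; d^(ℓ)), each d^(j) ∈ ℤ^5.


Via rank(M_{q-1}∘⋯∘M_p): M ≅ I[1,1]^3, I[1,3], I[4,5].
μ_θ-semistable layers: μ^(1)=47; μ^(2)=23; μ^(3)=-1; μ^(4)=-17

((0, 0, 1, 0, 0); (0, 1, 0, 0, 0); (0, 0, 0, 1, 1); (4, 0, 0, 0, 0))


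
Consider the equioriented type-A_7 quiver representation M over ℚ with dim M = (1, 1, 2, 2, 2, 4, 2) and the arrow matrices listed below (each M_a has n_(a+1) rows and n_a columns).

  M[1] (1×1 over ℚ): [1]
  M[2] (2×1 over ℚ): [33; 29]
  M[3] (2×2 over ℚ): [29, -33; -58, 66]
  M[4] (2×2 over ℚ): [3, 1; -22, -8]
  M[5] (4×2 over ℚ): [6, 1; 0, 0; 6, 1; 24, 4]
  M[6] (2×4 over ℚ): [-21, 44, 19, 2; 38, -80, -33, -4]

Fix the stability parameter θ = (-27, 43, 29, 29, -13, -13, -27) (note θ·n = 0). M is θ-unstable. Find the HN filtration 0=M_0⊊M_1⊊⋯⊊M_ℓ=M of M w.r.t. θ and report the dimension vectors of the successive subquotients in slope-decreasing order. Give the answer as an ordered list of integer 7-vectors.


Barcode: M ≅ I[1,3], I[3,5], I[4,7], I[6,6]^2, I[6,7]. HN layers by μ_θ (6 steps, strictly decreasing):
  μ^(1)=36; μ^(2)=15; μ^(3)=-6; μ^(4)=-13; μ^(5)=-20; μ^(6)=-27

((0, 1, 1, 0, 0, 0, 0); (0, 0, 1, 1, 1, 0, 0); (0, 0, 0, 1, 1, 1, 1); (0, 0, 0, 0, 0, 2, 0); (0, 0, 0, 0, 0, 1, 1); (1, 0, 0, 0, 0, 0, 0))


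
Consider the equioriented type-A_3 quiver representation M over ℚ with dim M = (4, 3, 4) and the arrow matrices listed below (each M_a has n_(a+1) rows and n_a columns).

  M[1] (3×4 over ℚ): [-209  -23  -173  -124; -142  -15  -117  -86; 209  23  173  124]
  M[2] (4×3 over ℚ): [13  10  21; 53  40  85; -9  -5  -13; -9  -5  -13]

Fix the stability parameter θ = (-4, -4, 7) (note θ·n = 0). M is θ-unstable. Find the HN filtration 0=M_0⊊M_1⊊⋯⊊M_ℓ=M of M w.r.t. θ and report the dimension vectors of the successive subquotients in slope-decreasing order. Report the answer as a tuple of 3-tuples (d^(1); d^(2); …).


Barcode: M ≅ I[1,1]^2, I[1,2], I[1,3], I[2,3], I[3,3]^2. HN layers by μ_θ (2 steps, strictly decreasing):
  μ^(1)=7; μ^(2)=-4

((0, 0, 4); (4, 3, 0))


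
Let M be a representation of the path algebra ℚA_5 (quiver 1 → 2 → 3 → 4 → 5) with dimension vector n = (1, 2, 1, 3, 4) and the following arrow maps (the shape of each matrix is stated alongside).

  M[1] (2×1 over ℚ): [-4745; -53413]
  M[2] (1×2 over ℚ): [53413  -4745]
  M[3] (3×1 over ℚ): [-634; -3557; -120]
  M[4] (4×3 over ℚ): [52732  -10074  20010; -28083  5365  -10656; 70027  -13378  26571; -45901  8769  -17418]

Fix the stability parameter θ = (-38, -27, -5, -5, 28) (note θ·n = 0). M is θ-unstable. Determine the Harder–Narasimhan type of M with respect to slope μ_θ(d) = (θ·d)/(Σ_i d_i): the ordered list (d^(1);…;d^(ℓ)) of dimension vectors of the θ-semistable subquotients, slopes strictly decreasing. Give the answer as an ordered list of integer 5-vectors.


Interval decomposition of M: I[1,2], I[2,5], I[4,4], I[4,5], I[5,5]^2.
HN type (ℓ=4): μ^(1)=28; μ^(2)=-5; μ^(3)=-27; μ^(4)=-38

((0, 0, 0, 0, 4); (0, 0, 1, 3, 0); (0, 2, 0, 0, 0); (1, 0, 0, 0, 0))


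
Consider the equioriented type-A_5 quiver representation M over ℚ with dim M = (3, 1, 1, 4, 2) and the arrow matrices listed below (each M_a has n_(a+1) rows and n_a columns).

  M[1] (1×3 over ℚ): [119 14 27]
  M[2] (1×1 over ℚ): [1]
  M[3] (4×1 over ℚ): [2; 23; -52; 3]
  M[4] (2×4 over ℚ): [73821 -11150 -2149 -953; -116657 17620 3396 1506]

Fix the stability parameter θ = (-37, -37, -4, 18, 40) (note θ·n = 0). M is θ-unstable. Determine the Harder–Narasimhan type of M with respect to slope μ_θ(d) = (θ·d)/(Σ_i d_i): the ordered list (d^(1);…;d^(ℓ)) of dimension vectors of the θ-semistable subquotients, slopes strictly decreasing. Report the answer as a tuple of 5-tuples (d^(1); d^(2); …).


Barcode: M ≅ I[1,1]^2, I[1,5], I[4,4]^2, I[4,5]. HN layers by μ_θ (4 steps, strictly decreasing):
  μ^(1)=40; μ^(2)=18; μ^(3)=-4; μ^(4)=-37

((0, 0, 0, 0, 2); (0, 0, 0, 4, 0); (0, 0, 1, 0, 0); (3, 1, 0, 0, 0))


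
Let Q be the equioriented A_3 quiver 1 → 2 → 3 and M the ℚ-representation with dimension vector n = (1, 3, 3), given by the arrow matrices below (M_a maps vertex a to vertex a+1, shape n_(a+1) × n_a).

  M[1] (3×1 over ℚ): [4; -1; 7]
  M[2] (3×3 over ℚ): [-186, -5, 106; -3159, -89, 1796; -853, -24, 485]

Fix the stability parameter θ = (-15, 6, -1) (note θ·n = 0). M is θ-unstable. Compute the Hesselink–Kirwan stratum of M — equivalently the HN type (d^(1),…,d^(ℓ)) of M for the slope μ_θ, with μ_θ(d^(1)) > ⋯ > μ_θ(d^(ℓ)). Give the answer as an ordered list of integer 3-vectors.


Via rank(M_{q-1}∘⋯∘M_p): M ≅ I[1,3], I[2,3]^2.
μ_θ-semistable layers: μ^(1)=5/2; μ^(2)=-15

((0, 3, 3); (1, 0, 0))


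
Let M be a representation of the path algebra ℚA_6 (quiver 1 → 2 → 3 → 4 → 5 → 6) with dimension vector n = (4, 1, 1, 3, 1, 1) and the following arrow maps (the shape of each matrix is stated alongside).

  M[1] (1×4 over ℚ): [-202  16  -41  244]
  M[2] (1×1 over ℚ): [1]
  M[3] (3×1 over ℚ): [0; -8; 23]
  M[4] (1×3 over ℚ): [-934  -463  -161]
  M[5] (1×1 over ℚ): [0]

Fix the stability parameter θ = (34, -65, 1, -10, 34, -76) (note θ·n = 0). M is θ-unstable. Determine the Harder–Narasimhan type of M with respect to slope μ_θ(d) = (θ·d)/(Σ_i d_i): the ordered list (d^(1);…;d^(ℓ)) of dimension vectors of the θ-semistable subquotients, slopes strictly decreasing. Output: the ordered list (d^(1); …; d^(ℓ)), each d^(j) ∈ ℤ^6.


Via rank(M_{q-1}∘⋯∘M_p): M ≅ I[1,1]^3, I[1,5], I[4,4]^2, I[6,6].
μ_θ-semistable layers: μ^(1)=34; μ^(2)=-9/2; μ^(3)=-10; μ^(4)=-31/2; μ^(5)=-76

((3, 0, 0, 0, 1, 0); (0, 0, 1, 1, 0, 0); (0, 0, 0, 2, 0, 0); (1, 1, 0, 0, 0, 0); (0, 0, 0, 0, 0, 1))


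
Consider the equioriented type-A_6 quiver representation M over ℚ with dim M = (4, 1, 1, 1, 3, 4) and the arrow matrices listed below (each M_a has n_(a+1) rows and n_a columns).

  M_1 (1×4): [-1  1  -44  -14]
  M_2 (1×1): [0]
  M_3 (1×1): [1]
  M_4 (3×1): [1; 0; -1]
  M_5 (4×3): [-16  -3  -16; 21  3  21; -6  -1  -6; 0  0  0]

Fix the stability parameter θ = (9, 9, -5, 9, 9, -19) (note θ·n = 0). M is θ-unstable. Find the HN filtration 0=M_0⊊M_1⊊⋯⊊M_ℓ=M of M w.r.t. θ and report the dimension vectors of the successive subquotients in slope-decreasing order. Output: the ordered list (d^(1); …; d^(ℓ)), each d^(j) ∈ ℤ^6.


Via rank(M_{q-1}∘⋯∘M_p): M ≅ I[1,1]^3, I[1,2], I[3,5], I[5,6]^2, I[6,6]^2.
μ_θ-semistable layers: μ^(1)=9; μ^(2)=-5; μ^(3)=-19

((4, 1, 0, 1, 1, 0); (0, 0, 1, 0, 2, 2); (0, 0, 0, 0, 0, 2))


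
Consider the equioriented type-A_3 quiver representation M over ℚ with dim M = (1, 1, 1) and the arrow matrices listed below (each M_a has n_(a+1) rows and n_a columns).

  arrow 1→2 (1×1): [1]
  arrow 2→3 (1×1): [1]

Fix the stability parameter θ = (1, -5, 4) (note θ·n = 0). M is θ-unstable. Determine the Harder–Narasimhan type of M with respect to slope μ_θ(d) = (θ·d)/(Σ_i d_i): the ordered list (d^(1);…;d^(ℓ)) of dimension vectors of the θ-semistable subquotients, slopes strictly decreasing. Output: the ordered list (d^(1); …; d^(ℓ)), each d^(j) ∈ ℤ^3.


Via rank(M_{q-1}∘⋯∘M_p): M ≅ I[1,3].
μ_θ-semistable layers: μ^(1)=4; μ^(2)=-2

((0, 0, 1); (1, 1, 0))


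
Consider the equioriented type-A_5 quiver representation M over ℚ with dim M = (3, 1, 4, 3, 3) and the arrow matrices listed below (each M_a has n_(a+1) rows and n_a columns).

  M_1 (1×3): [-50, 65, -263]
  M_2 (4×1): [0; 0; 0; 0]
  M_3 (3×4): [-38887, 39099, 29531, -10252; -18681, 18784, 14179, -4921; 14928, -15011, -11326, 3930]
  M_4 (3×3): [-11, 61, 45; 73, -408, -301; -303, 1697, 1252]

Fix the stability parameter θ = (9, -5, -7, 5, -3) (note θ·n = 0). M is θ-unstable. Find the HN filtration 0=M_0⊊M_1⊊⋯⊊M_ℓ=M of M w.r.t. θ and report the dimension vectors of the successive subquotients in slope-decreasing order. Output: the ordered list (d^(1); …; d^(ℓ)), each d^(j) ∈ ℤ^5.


Interval decomposition of M: I[1,1]^2, I[1,2], I[3,3], I[3,5]^3.
HN type (ℓ=4): μ^(1)=9; μ^(2)=2; μ^(3)=1; μ^(4)=-7

((2, 0, 0, 0, 0); (1, 1, 0, 0, 0); (0, 0, 0, 3, 3); (0, 0, 4, 0, 0))


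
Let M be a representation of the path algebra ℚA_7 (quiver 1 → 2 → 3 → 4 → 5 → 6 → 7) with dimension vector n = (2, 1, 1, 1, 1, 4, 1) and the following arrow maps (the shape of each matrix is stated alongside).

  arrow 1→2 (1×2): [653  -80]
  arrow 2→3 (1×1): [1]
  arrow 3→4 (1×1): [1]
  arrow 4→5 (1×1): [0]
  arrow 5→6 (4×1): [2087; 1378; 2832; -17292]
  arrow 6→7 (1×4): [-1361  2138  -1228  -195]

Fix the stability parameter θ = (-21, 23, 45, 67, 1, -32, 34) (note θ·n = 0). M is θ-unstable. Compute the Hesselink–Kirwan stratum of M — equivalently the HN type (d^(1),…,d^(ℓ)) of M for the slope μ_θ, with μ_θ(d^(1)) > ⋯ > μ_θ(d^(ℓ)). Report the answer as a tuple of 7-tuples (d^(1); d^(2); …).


Barcode: M ≅ I[1,1], I[1,4], I[5,7], I[6,6]^3. HN layers by μ_θ (7 steps, strictly decreasing):
  μ^(1)=67; μ^(2)=45; μ^(3)=34; μ^(4)=23; μ^(5)=-31/2; μ^(6)=-21; μ^(7)=-32

((0, 0, 0, 1, 0, 0, 0); (0, 0, 1, 0, 0, 0, 0); (0, 0, 0, 0, 0, 0, 1); (0, 1, 0, 0, 0, 0, 0); (0, 0, 0, 0, 1, 1, 0); (2, 0, 0, 0, 0, 0, 0); (0, 0, 0, 0, 0, 3, 0))


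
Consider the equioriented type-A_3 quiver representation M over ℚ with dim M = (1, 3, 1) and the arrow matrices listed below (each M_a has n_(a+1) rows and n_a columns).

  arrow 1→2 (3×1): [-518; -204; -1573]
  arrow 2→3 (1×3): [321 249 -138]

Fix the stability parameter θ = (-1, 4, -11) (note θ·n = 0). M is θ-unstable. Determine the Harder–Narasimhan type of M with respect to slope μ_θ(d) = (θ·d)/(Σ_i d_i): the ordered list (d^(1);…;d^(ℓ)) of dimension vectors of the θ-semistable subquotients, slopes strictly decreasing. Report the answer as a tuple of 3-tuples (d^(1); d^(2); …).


Interval decomposition of M: I[1,2], I[2,2], I[2,3].
HN type (ℓ=3): μ^(1)=4; μ^(2)=-1; μ^(3)=-7/2

((0, 2, 0); (1, 0, 0); (0, 1, 1))


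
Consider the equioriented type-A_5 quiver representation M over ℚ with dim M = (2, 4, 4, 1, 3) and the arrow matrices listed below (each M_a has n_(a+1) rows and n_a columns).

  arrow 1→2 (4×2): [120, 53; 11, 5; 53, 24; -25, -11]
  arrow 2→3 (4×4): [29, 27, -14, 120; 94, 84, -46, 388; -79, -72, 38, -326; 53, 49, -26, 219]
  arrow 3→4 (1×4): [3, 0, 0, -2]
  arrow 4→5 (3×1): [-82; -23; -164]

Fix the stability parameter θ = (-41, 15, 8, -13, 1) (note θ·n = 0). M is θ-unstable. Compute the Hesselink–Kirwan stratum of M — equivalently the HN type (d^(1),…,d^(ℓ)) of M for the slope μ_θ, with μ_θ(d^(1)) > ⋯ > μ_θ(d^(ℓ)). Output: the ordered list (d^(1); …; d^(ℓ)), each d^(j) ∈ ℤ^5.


Barcode: M ≅ I[1,3], I[1,5], I[2,3]^2, I[5,5]^2. HN layers by μ_θ (4 steps, strictly decreasing):
  μ^(1)=23/2; μ^(2)=11/4; μ^(3)=1; μ^(4)=-41

((0, 3, 3, 0, 0); (0, 1, 1, 1, 1); (0, 0, 0, 0, 2); (2, 0, 0, 0, 0))


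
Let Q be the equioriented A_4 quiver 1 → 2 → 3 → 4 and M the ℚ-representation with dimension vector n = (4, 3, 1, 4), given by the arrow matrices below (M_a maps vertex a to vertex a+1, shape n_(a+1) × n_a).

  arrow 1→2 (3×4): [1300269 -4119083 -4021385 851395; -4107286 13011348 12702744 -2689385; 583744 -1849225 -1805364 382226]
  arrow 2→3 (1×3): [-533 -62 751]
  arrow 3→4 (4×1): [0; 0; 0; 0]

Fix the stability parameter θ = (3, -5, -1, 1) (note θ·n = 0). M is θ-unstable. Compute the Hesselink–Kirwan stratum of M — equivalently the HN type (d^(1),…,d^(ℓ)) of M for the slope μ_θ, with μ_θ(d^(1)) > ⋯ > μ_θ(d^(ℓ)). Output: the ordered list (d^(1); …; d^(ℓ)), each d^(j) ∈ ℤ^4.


Via rank(M_{q-1}∘⋯∘M_p): M ≅ I[1,1], I[1,2]^2, I[1,3], I[4,4]^4.
μ_θ-semistable layers: μ^(1)=3; μ^(2)=1; μ^(3)=-1

((1, 0, 0, 0); (0, 0, 0, 4); (3, 3, 1, 0))


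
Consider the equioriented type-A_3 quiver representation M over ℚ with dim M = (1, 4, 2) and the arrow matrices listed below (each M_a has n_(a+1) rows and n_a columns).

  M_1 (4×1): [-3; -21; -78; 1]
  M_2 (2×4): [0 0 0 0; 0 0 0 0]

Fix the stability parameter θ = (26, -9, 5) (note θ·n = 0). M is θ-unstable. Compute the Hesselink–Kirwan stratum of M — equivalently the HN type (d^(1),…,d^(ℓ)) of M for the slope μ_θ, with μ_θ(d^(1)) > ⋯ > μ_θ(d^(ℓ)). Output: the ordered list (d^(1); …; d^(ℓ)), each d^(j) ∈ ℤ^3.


Via rank(M_{q-1}∘⋯∘M_p): M ≅ I[1,2], I[2,2]^3, I[3,3]^2.
μ_θ-semistable layers: μ^(1)=17/2; μ^(2)=5; μ^(3)=-9

((1, 1, 0); (0, 0, 2); (0, 3, 0))


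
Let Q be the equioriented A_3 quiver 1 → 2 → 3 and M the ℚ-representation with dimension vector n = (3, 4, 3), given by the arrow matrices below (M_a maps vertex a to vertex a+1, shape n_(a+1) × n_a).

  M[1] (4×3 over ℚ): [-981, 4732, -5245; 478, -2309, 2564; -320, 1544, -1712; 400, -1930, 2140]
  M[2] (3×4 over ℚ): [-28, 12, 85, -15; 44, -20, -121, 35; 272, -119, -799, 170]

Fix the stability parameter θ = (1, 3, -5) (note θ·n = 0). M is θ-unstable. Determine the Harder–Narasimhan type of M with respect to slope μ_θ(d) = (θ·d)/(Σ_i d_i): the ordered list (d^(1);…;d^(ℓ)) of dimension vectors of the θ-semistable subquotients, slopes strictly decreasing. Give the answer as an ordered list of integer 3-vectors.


Interval decomposition of M: I[1,1], I[1,2], I[1,3], I[2,2], I[2,3], I[3,3].
HN type (ℓ=5): μ^(1)=3; μ^(2)=1; μ^(3)=-1/3; μ^(4)=-1; μ^(5)=-5

((0, 2, 0); (2, 0, 0); (1, 1, 1); (0, 1, 1); (0, 0, 1))


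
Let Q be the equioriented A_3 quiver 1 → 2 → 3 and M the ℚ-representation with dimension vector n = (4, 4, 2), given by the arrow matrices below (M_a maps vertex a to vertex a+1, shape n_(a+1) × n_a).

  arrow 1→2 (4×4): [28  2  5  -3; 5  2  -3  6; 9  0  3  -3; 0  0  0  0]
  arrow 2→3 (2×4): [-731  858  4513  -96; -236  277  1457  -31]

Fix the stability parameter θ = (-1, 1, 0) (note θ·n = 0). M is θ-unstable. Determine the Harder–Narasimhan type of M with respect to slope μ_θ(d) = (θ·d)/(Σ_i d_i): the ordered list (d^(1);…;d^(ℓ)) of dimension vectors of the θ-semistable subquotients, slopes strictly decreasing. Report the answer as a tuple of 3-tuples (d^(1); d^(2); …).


Interval decomposition of M: I[1,1], I[1,2], I[1,3]^2, I[2,2].
HN type (ℓ=3): μ^(1)=1; μ^(2)=1/2; μ^(3)=-1

((0, 2, 0); (0, 2, 2); (4, 0, 0))


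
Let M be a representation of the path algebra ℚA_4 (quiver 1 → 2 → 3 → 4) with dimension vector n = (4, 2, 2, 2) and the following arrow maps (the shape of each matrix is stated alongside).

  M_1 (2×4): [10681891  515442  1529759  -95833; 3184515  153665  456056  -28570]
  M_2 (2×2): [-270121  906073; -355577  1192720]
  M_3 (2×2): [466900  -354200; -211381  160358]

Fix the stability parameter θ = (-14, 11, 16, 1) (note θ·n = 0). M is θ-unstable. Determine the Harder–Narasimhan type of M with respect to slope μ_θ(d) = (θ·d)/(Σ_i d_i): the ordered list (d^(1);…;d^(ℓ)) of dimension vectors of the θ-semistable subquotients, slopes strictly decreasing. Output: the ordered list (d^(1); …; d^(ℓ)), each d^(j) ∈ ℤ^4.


Barcode: M ≅ I[1,1]^2, I[1,3], I[1,4], I[4,4]. HN layers by μ_θ (5 steps, strictly decreasing):
  μ^(1)=16; μ^(2)=11; μ^(3)=28/3; μ^(4)=1; μ^(5)=-14

((0, 0, 1, 0); (0, 1, 0, 0); (0, 1, 1, 1); (0, 0, 0, 1); (4, 0, 0, 0))


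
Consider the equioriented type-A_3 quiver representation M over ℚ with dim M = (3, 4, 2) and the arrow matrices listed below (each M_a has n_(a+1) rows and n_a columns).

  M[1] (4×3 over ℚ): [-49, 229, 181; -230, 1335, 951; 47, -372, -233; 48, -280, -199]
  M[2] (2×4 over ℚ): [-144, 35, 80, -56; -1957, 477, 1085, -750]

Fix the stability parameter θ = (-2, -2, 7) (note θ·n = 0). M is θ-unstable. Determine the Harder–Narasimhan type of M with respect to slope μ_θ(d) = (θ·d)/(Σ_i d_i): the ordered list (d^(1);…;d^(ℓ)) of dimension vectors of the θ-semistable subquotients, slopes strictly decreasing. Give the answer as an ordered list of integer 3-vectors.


Barcode: M ≅ I[1,2], I[1,3]^2, I[2,2]. HN layers by μ_θ (2 steps, strictly decreasing):
  μ^(1)=7; μ^(2)=-2

((0, 0, 2); (3, 4, 0))


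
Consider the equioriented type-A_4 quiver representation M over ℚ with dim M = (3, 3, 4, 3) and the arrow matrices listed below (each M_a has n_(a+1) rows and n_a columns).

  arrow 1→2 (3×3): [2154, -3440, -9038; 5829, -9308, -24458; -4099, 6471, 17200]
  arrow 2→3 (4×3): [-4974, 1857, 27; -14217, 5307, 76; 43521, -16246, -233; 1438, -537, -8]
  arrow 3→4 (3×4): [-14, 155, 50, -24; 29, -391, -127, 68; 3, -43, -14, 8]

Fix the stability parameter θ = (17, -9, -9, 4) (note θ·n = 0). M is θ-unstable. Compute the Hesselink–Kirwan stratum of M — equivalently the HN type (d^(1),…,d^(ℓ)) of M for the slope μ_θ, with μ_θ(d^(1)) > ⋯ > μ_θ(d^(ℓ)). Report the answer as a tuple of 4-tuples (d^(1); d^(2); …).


Barcode: M ≅ I[1,4]^3, I[3,3]. HN layers by μ_θ (3 steps, strictly decreasing):
  μ^(1)=4; μ^(2)=-1/3; μ^(3)=-9

((0, 0, 0, 3); (3, 3, 3, 0); (0, 0, 1, 0))


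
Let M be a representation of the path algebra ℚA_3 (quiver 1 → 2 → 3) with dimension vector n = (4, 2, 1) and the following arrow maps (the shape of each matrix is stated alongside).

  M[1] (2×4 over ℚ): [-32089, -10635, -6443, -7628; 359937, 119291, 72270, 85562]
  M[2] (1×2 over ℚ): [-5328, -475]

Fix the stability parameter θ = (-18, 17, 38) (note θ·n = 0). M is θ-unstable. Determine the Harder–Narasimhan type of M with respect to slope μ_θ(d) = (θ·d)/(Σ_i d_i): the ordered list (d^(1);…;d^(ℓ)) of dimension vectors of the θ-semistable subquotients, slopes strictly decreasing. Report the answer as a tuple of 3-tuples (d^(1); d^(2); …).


Via rank(M_{q-1}∘⋯∘M_p): M ≅ I[1,1]^2, I[1,2], I[1,3].
μ_θ-semistable layers: μ^(1)=38; μ^(2)=17; μ^(3)=-18

((0, 0, 1); (0, 2, 0); (4, 0, 0))


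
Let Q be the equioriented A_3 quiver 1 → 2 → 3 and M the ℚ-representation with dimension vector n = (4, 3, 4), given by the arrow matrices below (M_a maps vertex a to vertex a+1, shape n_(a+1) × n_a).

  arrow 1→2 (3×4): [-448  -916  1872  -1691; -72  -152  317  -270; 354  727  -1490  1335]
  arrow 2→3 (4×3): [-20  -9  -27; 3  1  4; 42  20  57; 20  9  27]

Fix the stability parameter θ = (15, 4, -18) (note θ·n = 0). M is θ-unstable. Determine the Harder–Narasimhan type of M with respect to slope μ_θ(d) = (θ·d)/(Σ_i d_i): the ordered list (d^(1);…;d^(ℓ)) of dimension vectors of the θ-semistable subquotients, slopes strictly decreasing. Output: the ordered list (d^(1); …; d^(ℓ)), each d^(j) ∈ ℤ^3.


Interval decomposition of M: I[1,1], I[1,3]^3, I[3,3].
HN type (ℓ=3): μ^(1)=15; μ^(2)=1/3; μ^(3)=-18

((1, 0, 0); (3, 3, 3); (0, 0, 1))


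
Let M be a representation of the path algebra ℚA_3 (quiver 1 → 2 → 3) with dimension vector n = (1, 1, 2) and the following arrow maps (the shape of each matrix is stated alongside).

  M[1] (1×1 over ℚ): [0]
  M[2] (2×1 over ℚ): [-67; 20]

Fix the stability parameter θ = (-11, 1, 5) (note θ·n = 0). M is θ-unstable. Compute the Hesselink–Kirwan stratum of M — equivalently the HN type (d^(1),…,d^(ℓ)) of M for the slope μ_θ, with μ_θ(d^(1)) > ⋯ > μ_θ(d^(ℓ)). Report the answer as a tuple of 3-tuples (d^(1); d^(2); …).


Via rank(M_{q-1}∘⋯∘M_p): M ≅ I[1,1], I[2,3], I[3,3].
μ_θ-semistable layers: μ^(1)=5; μ^(2)=1; μ^(3)=-11

((0, 0, 2); (0, 1, 0); (1, 0, 0))


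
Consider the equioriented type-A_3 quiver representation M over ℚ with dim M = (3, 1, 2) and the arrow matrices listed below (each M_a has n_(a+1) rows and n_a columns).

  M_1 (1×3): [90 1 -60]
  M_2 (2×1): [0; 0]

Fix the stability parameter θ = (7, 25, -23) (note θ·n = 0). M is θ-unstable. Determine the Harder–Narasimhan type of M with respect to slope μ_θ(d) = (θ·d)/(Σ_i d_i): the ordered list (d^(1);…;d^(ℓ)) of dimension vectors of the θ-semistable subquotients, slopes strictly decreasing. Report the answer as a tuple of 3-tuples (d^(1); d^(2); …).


Interval decomposition of M: I[1,1]^2, I[1,2], I[3,3]^2.
HN type (ℓ=3): μ^(1)=25; μ^(2)=7; μ^(3)=-23

((0, 1, 0); (3, 0, 0); (0, 0, 2))


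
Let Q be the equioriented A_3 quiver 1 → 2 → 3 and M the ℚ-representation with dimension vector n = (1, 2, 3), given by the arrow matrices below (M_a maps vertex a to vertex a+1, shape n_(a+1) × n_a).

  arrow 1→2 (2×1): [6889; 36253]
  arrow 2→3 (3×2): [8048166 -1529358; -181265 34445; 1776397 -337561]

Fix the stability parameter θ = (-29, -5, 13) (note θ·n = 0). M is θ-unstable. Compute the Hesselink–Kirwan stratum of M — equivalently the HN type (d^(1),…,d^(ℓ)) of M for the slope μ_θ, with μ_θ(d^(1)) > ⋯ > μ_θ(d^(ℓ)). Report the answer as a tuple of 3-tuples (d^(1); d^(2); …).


Interval decomposition of M: I[1,2], I[2,3], I[3,3]^2.
HN type (ℓ=3): μ^(1)=13; μ^(2)=-5; μ^(3)=-29

((0, 0, 3); (0, 2, 0); (1, 0, 0))


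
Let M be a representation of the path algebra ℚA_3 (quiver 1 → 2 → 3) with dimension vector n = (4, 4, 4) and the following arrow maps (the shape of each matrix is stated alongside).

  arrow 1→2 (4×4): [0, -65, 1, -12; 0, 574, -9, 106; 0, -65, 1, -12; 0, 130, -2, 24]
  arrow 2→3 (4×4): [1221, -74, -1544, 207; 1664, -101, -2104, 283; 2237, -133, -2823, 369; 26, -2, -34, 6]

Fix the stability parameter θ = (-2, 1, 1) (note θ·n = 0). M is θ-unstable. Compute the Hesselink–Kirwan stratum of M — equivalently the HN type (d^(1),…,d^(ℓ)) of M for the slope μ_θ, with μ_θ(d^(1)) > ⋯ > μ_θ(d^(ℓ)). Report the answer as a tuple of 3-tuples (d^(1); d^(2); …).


Barcode: M ≅ I[1,1]^2, I[1,3]^2, I[2,2], I[2,3], I[3,3]. HN layers by μ_θ (2 steps, strictly decreasing):
  μ^(1)=1; μ^(2)=-2

((0, 4, 4); (4, 0, 0))


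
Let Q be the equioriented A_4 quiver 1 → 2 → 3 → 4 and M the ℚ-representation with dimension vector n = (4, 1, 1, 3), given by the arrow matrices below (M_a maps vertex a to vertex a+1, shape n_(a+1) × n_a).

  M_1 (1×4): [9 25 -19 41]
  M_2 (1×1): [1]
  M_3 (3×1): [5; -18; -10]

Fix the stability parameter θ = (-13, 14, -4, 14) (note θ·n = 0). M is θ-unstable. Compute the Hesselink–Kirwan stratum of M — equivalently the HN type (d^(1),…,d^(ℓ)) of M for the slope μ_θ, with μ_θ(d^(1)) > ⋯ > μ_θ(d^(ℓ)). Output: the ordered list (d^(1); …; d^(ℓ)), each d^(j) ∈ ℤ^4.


Barcode: M ≅ I[1,1]^3, I[1,4], I[4,4]^2. HN layers by μ_θ (3 steps, strictly decreasing):
  μ^(1)=14; μ^(2)=5; μ^(3)=-13

((0, 0, 0, 3); (0, 1, 1, 0); (4, 0, 0, 0))


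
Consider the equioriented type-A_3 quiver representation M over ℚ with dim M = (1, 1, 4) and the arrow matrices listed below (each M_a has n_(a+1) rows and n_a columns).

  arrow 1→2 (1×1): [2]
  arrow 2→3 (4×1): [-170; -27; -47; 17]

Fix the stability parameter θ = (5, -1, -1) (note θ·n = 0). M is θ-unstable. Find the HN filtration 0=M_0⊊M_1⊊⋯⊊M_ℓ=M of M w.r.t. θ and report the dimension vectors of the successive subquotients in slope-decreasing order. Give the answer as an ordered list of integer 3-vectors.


Barcode: M ≅ I[1,3], I[3,3]^3. HN layers by μ_θ (2 steps, strictly decreasing):
  μ^(1)=1; μ^(2)=-1

((1, 1, 1); (0, 0, 3))


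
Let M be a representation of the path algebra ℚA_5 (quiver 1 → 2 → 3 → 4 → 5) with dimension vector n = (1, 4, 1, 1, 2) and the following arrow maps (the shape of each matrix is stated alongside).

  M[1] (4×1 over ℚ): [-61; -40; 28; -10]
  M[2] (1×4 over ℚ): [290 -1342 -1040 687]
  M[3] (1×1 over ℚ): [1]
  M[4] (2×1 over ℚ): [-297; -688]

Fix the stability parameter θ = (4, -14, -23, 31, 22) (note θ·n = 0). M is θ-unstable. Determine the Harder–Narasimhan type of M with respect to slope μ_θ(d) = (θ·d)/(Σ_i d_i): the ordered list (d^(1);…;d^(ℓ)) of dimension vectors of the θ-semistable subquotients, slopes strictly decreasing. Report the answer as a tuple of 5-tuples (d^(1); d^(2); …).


Interval decomposition of M: I[1,2], I[2,2]^2, I[2,5], I[5,5].
HN type (ℓ=5): μ^(1)=53/2; μ^(2)=22; μ^(3)=-5; μ^(4)=-14; μ^(5)=-37/2

((0, 0, 0, 1, 1); (0, 0, 0, 0, 1); (1, 1, 0, 0, 0); (0, 2, 0, 0, 0); (0, 1, 1, 0, 0))


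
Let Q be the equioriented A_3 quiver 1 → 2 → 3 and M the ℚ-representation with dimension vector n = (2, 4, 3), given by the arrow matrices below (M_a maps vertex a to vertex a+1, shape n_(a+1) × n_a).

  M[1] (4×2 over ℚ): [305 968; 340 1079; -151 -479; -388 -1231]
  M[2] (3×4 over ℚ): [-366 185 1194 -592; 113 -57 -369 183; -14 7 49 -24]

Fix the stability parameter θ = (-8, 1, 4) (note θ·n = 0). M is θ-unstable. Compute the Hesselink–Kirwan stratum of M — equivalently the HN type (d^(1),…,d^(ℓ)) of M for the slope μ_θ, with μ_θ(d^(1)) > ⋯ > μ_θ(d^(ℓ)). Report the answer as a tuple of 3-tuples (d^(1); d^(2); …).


Interval decomposition of M: I[1,3]^2, I[2,2], I[2,3].
HN type (ℓ=3): μ^(1)=4; μ^(2)=1; μ^(3)=-8

((0, 0, 3); (0, 4, 0); (2, 0, 0))


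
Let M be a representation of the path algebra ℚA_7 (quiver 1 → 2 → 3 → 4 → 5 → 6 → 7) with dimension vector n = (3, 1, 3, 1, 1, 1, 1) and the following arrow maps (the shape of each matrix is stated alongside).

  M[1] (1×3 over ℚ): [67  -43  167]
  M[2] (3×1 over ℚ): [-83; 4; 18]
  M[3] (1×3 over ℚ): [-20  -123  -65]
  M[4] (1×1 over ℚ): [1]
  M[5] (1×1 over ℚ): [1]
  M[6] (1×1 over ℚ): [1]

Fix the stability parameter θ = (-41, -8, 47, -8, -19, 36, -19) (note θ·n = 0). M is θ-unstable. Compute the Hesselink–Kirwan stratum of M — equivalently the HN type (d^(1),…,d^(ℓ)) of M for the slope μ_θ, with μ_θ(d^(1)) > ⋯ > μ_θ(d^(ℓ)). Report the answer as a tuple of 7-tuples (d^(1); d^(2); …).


Via rank(M_{q-1}∘⋯∘M_p): M ≅ I[1,1]^2, I[1,7], I[3,3]^2.
μ_θ-semistable layers: μ^(1)=47; μ^(2)=17/2; μ^(3)=20/3; μ^(4)=-8; μ^(5)=-41

((0, 0, 2, 0, 0, 0, 0); (0, 0, 0, 0, 0, 1, 1); (0, 0, 1, 1, 1, 0, 0); (0, 1, 0, 0, 0, 0, 0); (3, 0, 0, 0, 0, 0, 0))


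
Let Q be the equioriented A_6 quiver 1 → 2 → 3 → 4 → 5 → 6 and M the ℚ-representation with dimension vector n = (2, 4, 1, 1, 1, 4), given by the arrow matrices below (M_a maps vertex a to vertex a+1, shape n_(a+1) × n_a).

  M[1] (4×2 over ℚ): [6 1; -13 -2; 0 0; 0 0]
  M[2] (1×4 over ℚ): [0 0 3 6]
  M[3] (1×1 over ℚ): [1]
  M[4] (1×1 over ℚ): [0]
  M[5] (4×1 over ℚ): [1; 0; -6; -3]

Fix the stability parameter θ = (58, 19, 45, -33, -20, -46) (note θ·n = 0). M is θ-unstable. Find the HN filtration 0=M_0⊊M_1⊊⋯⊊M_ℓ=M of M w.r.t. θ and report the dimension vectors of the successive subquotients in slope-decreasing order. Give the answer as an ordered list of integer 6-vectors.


Via rank(M_{q-1}∘⋯∘M_p): M ≅ I[1,2]^2, I[2,2], I[2,4], I[5,6], I[6,6]^3.
μ_θ-semistable layers: μ^(1)=77/2; μ^(2)=19; μ^(3)=31/3; μ^(4)=-33; μ^(5)=-46

((2, 2, 0, 0, 0, 0); (0, 1, 0, 0, 0, 0); (0, 1, 1, 1, 0, 0); (0, 0, 0, 0, 1, 1); (0, 0, 0, 0, 0, 3))


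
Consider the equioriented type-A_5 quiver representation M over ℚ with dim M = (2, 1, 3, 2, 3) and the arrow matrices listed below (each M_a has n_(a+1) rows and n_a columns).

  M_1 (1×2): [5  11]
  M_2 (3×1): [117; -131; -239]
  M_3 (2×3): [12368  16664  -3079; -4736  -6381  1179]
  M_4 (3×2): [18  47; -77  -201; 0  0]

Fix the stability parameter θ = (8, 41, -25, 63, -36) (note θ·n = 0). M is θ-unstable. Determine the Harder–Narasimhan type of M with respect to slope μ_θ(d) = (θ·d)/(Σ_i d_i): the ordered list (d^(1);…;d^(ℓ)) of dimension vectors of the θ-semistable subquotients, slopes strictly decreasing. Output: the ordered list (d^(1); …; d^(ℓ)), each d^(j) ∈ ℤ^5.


Interval decomposition of M: I[1,1], I[1,5], I[3,3], I[3,5], I[5,5].
HN type (ℓ=4): μ^(1)=27/2; μ^(2)=8; μ^(3)=-25; μ^(4)=-36

((0, 0, 0, 2, 2); (2, 1, 1, 0, 0); (0, 0, 2, 0, 0); (0, 0, 0, 0, 1))


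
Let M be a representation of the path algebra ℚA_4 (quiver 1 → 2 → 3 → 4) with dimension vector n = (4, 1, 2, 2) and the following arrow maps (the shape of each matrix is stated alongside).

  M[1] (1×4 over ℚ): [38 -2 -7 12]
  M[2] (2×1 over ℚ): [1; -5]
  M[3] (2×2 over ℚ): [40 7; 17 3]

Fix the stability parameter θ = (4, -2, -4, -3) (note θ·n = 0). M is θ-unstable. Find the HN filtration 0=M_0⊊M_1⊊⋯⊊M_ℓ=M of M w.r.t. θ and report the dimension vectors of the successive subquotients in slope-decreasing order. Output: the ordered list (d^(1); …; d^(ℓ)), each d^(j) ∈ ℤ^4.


Interval decomposition of M: I[1,1]^3, I[1,4], I[3,4].
HN type (ℓ=4): μ^(1)=4; μ^(2)=-5/4; μ^(3)=-3; μ^(4)=-4

((3, 0, 0, 0); (1, 1, 1, 1); (0, 0, 0, 1); (0, 0, 1, 0))


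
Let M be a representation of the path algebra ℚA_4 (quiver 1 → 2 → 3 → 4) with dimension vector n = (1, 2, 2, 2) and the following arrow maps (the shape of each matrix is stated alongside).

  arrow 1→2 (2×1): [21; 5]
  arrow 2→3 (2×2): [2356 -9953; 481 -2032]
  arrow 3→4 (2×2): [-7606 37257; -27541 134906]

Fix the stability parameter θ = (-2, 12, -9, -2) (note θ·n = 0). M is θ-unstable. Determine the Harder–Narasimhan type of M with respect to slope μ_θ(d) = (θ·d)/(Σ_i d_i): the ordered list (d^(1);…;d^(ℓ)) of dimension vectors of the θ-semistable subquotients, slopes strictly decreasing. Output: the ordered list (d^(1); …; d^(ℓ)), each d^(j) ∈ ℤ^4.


Interval decomposition of M: I[1,4], I[2,4].
HN type (ℓ=2): μ^(1)=1/3; μ^(2)=-2

((0, 2, 2, 2); (1, 0, 0, 0))


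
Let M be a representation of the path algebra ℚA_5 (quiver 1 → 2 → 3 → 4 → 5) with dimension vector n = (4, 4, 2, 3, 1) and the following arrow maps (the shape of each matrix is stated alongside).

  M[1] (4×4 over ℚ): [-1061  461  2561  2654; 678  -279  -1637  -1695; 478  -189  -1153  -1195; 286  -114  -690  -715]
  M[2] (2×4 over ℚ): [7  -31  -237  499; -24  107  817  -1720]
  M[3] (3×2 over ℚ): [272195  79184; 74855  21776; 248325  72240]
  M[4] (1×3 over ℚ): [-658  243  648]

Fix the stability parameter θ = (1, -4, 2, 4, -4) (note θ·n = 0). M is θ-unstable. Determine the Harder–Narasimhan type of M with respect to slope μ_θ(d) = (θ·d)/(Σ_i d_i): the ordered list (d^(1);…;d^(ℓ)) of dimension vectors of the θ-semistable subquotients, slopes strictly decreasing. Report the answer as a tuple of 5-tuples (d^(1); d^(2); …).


Barcode: M ≅ I[1,2]^2, I[1,3], I[1,5], I[4,4]^2. HN layers by μ_θ (4 steps, strictly decreasing):
  μ^(1)=4; μ^(2)=2; μ^(3)=2/3; μ^(4)=-3/2

((0, 0, 0, 2, 0); (0, 0, 1, 0, 0); (0, 0, 1, 1, 1); (4, 4, 0, 0, 0))


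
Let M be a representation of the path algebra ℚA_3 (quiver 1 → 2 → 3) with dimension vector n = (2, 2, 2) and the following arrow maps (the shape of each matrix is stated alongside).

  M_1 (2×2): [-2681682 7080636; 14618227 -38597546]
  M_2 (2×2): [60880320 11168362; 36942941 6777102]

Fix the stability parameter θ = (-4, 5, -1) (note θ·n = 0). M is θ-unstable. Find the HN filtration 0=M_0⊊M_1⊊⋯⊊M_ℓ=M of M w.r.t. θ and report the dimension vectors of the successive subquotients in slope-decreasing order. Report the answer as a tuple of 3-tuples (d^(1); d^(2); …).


Barcode: M ≅ I[1,1], I[1,3], I[2,3]. HN layers by μ_θ (2 steps, strictly decreasing):
  μ^(1)=2; μ^(2)=-4

((0, 2, 2); (2, 0, 0))


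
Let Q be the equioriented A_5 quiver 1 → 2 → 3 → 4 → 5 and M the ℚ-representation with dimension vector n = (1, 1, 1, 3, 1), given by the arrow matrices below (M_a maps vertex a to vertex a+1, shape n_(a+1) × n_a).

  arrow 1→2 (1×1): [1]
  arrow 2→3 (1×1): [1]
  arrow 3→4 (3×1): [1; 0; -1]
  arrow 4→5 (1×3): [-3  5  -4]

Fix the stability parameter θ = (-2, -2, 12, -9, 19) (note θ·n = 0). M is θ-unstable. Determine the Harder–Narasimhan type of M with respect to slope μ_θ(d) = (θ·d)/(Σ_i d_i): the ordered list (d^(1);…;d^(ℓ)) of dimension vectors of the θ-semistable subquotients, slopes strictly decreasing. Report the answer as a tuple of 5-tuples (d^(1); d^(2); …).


Interval decomposition of M: I[1,5], I[4,4]^2.
HN type (ℓ=4): μ^(1)=19; μ^(2)=3/2; μ^(3)=-2; μ^(4)=-9

((0, 0, 0, 0, 1); (0, 0, 1, 1, 0); (1, 1, 0, 0, 0); (0, 0, 0, 2, 0))


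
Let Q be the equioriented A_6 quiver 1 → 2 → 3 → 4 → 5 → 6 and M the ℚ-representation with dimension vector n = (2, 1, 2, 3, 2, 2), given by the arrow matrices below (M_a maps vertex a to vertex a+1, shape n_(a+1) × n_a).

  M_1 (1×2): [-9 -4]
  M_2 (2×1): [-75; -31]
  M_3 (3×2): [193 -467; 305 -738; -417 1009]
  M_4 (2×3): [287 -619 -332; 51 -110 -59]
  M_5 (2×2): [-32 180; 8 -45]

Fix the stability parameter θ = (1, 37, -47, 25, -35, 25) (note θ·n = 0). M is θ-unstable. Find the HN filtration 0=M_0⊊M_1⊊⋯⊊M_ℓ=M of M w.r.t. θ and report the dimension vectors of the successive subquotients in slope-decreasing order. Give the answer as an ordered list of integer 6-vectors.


Via rank(M_{q-1}∘⋯∘M_p): M ≅ I[1,1], I[1,5], I[3,4], I[4,6], I[6,6].
μ_θ-semistable layers: μ^(1)=25; μ^(2)=1; μ^(3)=-19/5; μ^(4)=-5; μ^(5)=-47

((0, 0, 0, 1, 0, 2); (1, 0, 0, 0, 0, 0); (1, 1, 1, 1, 1, 0); (0, 0, 0, 1, 1, 0); (0, 0, 1, 0, 0, 0))


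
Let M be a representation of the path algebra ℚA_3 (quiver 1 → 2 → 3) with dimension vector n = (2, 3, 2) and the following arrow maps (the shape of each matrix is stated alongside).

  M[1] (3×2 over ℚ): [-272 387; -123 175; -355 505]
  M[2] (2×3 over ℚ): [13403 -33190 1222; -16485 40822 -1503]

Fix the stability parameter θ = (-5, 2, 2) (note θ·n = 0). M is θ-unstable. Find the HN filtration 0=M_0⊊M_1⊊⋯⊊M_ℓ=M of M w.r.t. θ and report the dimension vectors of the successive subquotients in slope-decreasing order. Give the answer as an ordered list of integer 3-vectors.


Via rank(M_{q-1}∘⋯∘M_p): M ≅ I[1,3]^2, I[2,2].
μ_θ-semistable layers: μ^(1)=2; μ^(2)=-5

((0, 3, 2); (2, 0, 0))


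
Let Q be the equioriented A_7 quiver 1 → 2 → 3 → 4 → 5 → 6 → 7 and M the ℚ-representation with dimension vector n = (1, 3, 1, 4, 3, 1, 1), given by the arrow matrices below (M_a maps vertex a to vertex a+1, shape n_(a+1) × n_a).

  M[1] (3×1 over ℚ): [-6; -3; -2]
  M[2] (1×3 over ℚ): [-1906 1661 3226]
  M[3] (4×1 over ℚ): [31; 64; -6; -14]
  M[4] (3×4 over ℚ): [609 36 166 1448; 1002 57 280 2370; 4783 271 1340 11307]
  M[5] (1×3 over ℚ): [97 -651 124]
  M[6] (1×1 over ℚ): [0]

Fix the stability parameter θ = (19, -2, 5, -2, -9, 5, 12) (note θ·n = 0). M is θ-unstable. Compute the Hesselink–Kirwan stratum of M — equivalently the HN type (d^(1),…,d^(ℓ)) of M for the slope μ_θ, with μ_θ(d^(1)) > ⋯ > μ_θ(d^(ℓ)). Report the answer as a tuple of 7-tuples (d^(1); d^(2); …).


Interval decomposition of M: I[1,6], I[2,2]^2, I[4,4], I[4,5]^2, I[7,7].
HN type (ℓ=5): μ^(1)=12; μ^(2)=5; μ^(3)=11/5; μ^(4)=-2; μ^(5)=-11/2

((0, 0, 0, 0, 0, 0, 1); (0, 0, 0, 0, 0, 1, 0); (1, 1, 1, 1, 1, 0, 0); (0, 2, 0, 1, 0, 0, 0); (0, 0, 0, 2, 2, 0, 0))


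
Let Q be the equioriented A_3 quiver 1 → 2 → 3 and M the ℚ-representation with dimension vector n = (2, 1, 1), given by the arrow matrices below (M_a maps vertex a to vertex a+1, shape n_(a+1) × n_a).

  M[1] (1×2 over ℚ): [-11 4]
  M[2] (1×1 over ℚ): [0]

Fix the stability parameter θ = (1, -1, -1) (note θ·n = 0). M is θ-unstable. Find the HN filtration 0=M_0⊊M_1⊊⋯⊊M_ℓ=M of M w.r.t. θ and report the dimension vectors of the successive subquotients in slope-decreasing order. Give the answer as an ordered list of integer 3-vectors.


Interval decomposition of M: I[1,1], I[1,2], I[3,3].
HN type (ℓ=3): μ^(1)=1; μ^(2)=0; μ^(3)=-1

((1, 0, 0); (1, 1, 0); (0, 0, 1))


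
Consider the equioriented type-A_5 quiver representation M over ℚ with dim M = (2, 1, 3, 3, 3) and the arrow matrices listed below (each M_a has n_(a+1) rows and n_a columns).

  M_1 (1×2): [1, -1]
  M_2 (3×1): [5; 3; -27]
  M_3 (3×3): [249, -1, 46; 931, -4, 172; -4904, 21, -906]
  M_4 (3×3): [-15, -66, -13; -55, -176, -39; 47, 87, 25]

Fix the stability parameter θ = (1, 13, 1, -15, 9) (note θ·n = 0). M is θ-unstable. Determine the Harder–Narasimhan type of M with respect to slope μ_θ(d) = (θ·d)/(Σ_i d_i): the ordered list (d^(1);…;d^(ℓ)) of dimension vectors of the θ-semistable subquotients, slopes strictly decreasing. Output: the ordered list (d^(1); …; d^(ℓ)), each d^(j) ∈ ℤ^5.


Via rank(M_{q-1}∘⋯∘M_p): M ≅ I[1,1], I[1,5], I[3,3], I[3,5], I[4,5].
μ_θ-semistable layers: μ^(1)=9; μ^(2)=1; μ^(3)=0; μ^(4)=-7; μ^(5)=-15

((0, 0, 0, 0, 3); (1, 0, 1, 0, 0); (1, 1, 1, 1, 0); (0, 0, 1, 1, 0); (0, 0, 0, 1, 0))
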